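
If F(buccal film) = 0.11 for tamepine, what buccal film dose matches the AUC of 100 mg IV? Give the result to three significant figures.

For equal systemic exposure: F × D_ev = D_iv
D_ev = D_iv / F = 100 / 0.11 = 909.091 mg

D_buccal = 909 mg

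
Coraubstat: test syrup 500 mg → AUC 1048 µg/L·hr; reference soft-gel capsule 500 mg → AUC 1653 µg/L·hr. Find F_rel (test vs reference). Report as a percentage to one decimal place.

F_rel = 63.4%

F_rel = (AUC_test/D_test) / (AUC_ref/D_ref)
      = (1048/500) / (1653/500)
      = 2.096 / 3.306 = 0.6340 = 63.40%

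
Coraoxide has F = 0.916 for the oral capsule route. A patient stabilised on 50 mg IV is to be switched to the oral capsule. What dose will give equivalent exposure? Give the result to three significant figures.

For equal systemic exposure: F × D_ev = D_iv
D_ev = D_iv / F = 50 / 0.916 = 54.5852 mg

D_oral = 54.6 mg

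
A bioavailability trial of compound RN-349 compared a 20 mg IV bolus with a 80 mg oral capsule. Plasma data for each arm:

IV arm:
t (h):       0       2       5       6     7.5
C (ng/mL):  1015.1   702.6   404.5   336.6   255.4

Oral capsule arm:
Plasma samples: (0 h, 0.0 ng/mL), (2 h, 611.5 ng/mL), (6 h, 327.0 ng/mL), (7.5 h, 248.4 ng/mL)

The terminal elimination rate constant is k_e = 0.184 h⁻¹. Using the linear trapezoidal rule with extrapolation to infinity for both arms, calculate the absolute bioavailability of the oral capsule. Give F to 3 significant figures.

Trapezoidal AUC_0→7.5 (IV):
  [0→2]: (1015.1+702.6)/2 × 2 = 1717.7
  [2→5]: (702.6+404.5)/2 × 3 = 1660.65
  [5→6]: (404.5+336.6)/2 × 1 = 370.55
  [6→7.5]: (336.6+255.4)/2 × 1.5 = 444.0
  Sum = 4192.9 ng/mL·h
IV tail: 255.4/0.184 = 1388.043; AUC_iv,0→∞ = 4192.9 + 1388.043 = 5580.943 ng/mL·h
Trapezoidal AUC_0→7.5 (oral capsule):
  [0→2]: (0.0+611.5)/2 × 2 = 611.5
  [2→6]: (611.5+327.0)/2 × 4 = 1877.0
  [6→7.5]: (327.0+248.4)/2 × 1.5 = 431.55
  Sum = 2920.05 ng/mL·h
oral capsule tail: 248.4/0.184 = 1350.000; AUC_ev,0→∞ = 2920.05 + 1350.000 = 4270.05 ng/mL·h
F = (AUC_ev/D_ev)/(AUC_iv/D_iv) = (4270.05/80)/(5580.943/20) = 53.375625/279.04715 = 0.1913

F = 0.191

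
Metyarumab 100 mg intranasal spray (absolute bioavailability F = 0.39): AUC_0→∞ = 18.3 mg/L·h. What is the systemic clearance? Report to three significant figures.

CL = 2.13 L/h

CL = F × Dose / AUC_0→∞
   = 0.39 × 100 / 18.3 = 2.13115 L/h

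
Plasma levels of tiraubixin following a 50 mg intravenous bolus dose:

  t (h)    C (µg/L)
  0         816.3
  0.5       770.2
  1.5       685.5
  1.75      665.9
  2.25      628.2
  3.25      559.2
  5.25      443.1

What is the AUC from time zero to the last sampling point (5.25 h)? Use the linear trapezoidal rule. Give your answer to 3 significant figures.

AUC = 3210 µg/L·h

Trapezoidal AUC_0→5.25:
  [0→0.5]: (816.3+770.2)/2 × 0.5 = 396.625
  [0.5→1.5]: (770.2+685.5)/2 × 1 = 727.85
  [1.5→1.75]: (685.5+665.9)/2 × 0.25 = 168.925
  [1.75→2.25]: (665.9+628.2)/2 × 0.5 = 323.525
  [2.25→3.25]: (628.2+559.2)/2 × 1 = 593.7
  [3.25→5.25]: (559.2+443.1)/2 × 2 = 1002.3
  Sum = 3212.925 µg/L·h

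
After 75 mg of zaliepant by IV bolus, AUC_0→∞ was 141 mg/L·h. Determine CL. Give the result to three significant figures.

CL = Dose_iv / AUC_0→∞
   = 75 / 141 = 0.531915 L/h

CL = 0.532 L/h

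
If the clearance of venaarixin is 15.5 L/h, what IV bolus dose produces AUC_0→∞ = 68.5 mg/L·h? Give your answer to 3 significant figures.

Dose_iv = CL × AUC_0→∞
     = 15.5 × 68.5 = 1061.75 mg

Dose = 1060 mg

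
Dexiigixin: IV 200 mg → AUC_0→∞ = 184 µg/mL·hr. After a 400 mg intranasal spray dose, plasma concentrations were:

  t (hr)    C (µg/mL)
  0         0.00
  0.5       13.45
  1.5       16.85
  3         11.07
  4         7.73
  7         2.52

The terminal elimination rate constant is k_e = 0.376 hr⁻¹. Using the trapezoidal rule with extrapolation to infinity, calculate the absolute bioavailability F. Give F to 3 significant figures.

Trapezoidal AUC_0→7 (intranasal spray):
  [0→0.5]: (0.00+13.45)/2 × 0.5 = 3.3625
  [0.5→1.5]: (13.45+16.85)/2 × 1 = 15.15
  [1.5→3]: (16.85+11.07)/2 × 1.5 = 20.94
  [3→4]: (11.07+7.73)/2 × 1 = 9.4
  [4→7]: (7.73+2.52)/2 × 3 = 15.375
  Sum = 64.2275 µg/mL·hr
Tail: C_last/k_e = 2.52/0.376 = 6.702
AUC_0→∞ (intranasal spray) = 64.2275 + 6.702 = 70.9295 µg/mL·hr
F = (AUC_ev/D_ev)/(AUC_iv/D_iv) = (70.9295/400)/(184/200) = 0.17732375/0.92 = 0.1927

F = 0.193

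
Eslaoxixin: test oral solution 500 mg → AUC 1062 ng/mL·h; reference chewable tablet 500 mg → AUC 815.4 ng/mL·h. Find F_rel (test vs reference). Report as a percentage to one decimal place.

F_rel = (AUC_test/D_test) / (AUC_ref/D_ref)
      = (1062/500) / (815.4/500)
      = 2.124 / 1.6308 = 1.3024 = 130.24%

F_rel = 130.2%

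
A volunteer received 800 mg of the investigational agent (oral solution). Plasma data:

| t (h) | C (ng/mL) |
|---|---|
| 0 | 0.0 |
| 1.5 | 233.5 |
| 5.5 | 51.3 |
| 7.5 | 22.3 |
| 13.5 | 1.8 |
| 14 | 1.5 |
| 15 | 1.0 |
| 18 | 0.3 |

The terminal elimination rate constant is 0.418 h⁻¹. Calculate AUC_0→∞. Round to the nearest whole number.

AUC = 895 ng/mL·h

Trapezoidal AUC_0→18:
  [0→1.5]: (0.0+233.5)/2 × 1.5 = 175.125
  [1.5→5.5]: (233.5+51.3)/2 × 4 = 569.6
  [5.5→7.5]: (51.3+22.3)/2 × 2 = 73.6
  [7.5→13.5]: (22.3+1.8)/2 × 6 = 72.3
  [13.5→14]: (1.8+1.5)/2 × 0.5 = 0.825
  [14→15]: (1.5+1.0)/2 × 1 = 1.25
  [15→18]: (1.0+0.3)/2 × 3 = 1.95
  Sum = 894.65 ng/mL·h
Extrapolated tail: C_last / k_e = 0.3 / 0.418 = 0.718
AUC_0→∞ = 894.65 + 0.718 = 895.368 ng/mL·h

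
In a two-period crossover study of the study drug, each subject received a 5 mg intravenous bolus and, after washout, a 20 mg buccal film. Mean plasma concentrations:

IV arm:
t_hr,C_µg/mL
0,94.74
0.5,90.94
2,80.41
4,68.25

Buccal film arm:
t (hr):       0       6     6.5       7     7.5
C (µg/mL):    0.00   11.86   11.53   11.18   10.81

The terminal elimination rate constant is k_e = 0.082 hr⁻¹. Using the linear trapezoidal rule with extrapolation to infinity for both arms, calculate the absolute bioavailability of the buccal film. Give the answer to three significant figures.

F = 0.0399

Trapezoidal AUC_0→4 (IV):
  [0→0.5]: (94.74+90.94)/2 × 0.5 = 46.42
  [0.5→2]: (90.94+80.41)/2 × 1.5 = 128.5125
  [2→4]: (80.41+68.25)/2 × 2 = 148.66
  Sum = 323.5925 µg/mL·hr
IV tail: 68.25/0.082 = 832.317; AUC_iv,0→∞ = 323.5925 + 832.317 = 1155.9095 µg/mL·hr
Trapezoidal AUC_0→7.5 (buccal film):
  [0→6]: (0.00+11.86)/2 × 6 = 35.58
  [6→6.5]: (11.86+11.53)/2 × 0.5 = 5.8475
  [6.5→7]: (11.53+11.18)/2 × 0.5 = 5.6775
  [7→7.5]: (11.18+10.81)/2 × 0.5 = 5.4975
  Sum = 52.6025 µg/mL·hr
buccal film tail: 10.81/0.082 = 131.829; AUC_ev,0→∞ = 52.6025 + 131.829 = 184.4315 µg/mL·hr
F = (AUC_ev/D_ev)/(AUC_iv/D_iv) = (184.4315/20)/(1155.9095/5) = 9.221575/231.1819 = 0.0399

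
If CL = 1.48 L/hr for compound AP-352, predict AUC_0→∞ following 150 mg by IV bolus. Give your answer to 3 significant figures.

AUC = 101 mg/L·hr

AUC_0→∞ = Dose_iv / CL
        = 150 / 1.48 = 101.351 mg/L·hr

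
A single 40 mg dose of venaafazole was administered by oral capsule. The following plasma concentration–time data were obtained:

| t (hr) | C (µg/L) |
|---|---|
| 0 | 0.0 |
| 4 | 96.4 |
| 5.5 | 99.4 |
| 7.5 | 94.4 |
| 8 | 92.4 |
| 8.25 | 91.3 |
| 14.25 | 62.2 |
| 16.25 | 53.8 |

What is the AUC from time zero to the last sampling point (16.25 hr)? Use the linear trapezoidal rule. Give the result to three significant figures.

AUC = 1180 µg/L·hr

Trapezoidal AUC_0→16.25:
  [0→4]: (0.0+96.4)/2 × 4 = 192.8
  [4→5.5]: (96.4+99.4)/2 × 1.5 = 146.85
  [5.5→7.5]: (99.4+94.4)/2 × 2 = 193.8
  [7.5→8]: (94.4+92.4)/2 × 0.5 = 46.7
  [8→8.25]: (92.4+91.3)/2 × 0.25 = 22.9625
  [8.25→14.25]: (91.3+62.2)/2 × 6 = 460.5
  [14.25→16.25]: (62.2+53.8)/2 × 2 = 116.0
  Sum = 1179.6125 µg/L·hr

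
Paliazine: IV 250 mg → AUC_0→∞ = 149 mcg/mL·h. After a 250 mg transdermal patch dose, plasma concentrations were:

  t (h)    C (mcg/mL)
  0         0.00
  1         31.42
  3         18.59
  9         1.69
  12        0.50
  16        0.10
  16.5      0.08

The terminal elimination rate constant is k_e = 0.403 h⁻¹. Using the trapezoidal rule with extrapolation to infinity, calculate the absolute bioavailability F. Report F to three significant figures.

Trapezoidal AUC_0→16.5 (transdermal patch):
  [0→1]: (0.00+31.42)/2 × 1 = 15.71
  [1→3]: (31.42+18.59)/2 × 2 = 50.01
  [3→9]: (18.59+1.69)/2 × 6 = 60.84
  [9→12]: (1.69+0.50)/2 × 3 = 3.285
  [12→16]: (0.50+0.10)/2 × 4 = 1.2
  [16→16.5]: (0.10+0.08)/2 × 0.5 = 0.045
  Sum = 131.09 mcg/mL·h
Tail: C_last/k_e = 0.08/0.403 = 0.199
AUC_0→∞ (transdermal patch) = 131.09 + 0.199 = 131.289 mcg/mL·h
F = (AUC_ev/D_ev)/(AUC_iv/D_iv) = (131.289/250)/(149/250) = 0.525156/0.596 = 0.8811

F = 0.881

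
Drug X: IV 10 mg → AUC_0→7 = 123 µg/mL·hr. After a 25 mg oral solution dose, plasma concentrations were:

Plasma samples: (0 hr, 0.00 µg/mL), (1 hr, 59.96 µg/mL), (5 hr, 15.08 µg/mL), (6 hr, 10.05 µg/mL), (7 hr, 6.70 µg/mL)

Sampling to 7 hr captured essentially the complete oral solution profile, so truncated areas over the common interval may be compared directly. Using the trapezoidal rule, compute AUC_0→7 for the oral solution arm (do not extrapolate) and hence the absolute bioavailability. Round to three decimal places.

F = 0.654

Trapezoidal AUC_0→7 (oral solution):
  [0→1]: (0.00+59.96)/2 × 1 = 29.98
  [1→5]: (59.96+15.08)/2 × 4 = 150.08
  [5→6]: (15.08+10.05)/2 × 1 = 12.565
  [6→7]: (10.05+6.70)/2 × 1 = 8.375
  Sum = 201.0 µg/mL·hr
F = (AUC_ev/D_ev)/(AUC_iv/D_iv) = (201.0/25)/(123/10) = 8.04/12.3 = 0.6537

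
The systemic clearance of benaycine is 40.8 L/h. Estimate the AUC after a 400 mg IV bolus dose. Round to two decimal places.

AUC_0→∞ = Dose_iv / CL
        = 400 / 40.8 = 9.80392 mg/L·h

AUC = 9.80 mg/L·h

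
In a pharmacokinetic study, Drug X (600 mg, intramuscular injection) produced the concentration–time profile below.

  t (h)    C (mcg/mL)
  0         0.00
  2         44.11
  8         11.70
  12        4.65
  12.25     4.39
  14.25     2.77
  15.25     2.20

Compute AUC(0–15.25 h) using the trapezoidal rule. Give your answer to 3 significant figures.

AUC = 255 mcg/mL·h

Trapezoidal AUC_0→15.25:
  [0→2]: (0.00+44.11)/2 × 2 = 44.11
  [2→8]: (44.11+11.70)/2 × 6 = 167.43
  [8→12]: (11.70+4.65)/2 × 4 = 32.7
  [12→12.25]: (4.65+4.39)/2 × 0.25 = 1.13
  [12.25→14.25]: (4.39+2.77)/2 × 2 = 7.16
  [14.25→15.25]: (2.77+2.20)/2 × 1 = 2.485
  Sum = 255.015 mcg/mL·h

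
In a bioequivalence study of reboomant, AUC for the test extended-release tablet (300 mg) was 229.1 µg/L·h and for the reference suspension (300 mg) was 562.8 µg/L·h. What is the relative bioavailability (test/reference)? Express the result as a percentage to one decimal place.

F_rel = 40.7%

F_rel = (AUC_test/D_test) / (AUC_ref/D_ref)
      = (229.1/300) / (562.8/300)
      = 0.763667 / 1.876 = 0.4071 = 40.71%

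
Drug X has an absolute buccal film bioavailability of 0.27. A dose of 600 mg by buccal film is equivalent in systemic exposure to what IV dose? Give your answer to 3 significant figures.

Systemic exposure from an extravascular dose = F × D_ev, so the equivalent IV dose is F × D_ev.
D_iv = F × D_ev = 0.27 × 600 = 162 mg

D_iv = 162 mg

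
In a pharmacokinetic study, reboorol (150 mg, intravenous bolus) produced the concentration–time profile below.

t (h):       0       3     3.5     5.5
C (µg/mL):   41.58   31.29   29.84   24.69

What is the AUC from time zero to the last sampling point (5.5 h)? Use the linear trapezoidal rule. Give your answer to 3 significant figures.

Trapezoidal AUC_0→5.5:
  [0→3]: (41.58+31.29)/2 × 3 = 109.305
  [3→3.5]: (31.29+29.84)/2 × 0.5 = 15.2825
  [3.5→5.5]: (29.84+24.69)/2 × 2 = 54.53
  Sum = 179.1175 µg/mL·h

AUC = 179 µg/mL·h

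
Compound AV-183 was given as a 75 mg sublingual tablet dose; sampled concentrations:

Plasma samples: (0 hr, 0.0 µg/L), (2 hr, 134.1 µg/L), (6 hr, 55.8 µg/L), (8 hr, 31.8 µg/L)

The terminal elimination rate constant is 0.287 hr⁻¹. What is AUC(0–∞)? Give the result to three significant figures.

AUC = 712 µg/L·hr

Trapezoidal AUC_0→8:
  [0→2]: (0.0+134.1)/2 × 2 = 134.1
  [2→6]: (134.1+55.8)/2 × 4 = 379.8
  [6→8]: (55.8+31.8)/2 × 2 = 87.6
  Sum = 601.5 µg/L·hr
Extrapolated tail: C_last / k_e = 31.8 / 0.287 = 110.801
AUC_0→∞ = 601.5 + 110.801 = 712.301 µg/L·hr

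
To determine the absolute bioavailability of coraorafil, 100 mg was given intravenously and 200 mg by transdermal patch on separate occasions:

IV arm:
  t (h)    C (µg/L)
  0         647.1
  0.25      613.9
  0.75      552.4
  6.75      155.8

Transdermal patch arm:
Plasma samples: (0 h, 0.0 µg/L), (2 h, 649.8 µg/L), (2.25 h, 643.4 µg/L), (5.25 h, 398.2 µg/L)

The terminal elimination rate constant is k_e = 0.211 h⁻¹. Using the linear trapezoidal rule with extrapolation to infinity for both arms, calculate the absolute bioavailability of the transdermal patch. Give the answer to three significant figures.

F = 0.643

Trapezoidal AUC_0→6.75 (IV):
  [0→0.25]: (647.1+613.9)/2 × 0.25 = 157.625
  [0.25→0.75]: (613.9+552.4)/2 × 0.5 = 291.575
  [0.75→6.75]: (552.4+155.8)/2 × 6 = 2124.6
  Sum = 2573.8 µg/L·h
IV tail: 155.8/0.211 = 738.389; AUC_iv,0→∞ = 2573.8 + 738.389 = 3312.189 µg/L·h
Trapezoidal AUC_0→5.25 (transdermal patch):
  [0→2]: (0.0+649.8)/2 × 2 = 649.8
  [2→2.25]: (649.8+643.4)/2 × 0.25 = 161.65
  [2.25→5.25]: (643.4+398.2)/2 × 3 = 1562.4
  Sum = 2373.85 µg/L·h
transdermal patch tail: 398.2/0.211 = 1887.204; AUC_ev,0→∞ = 2373.85 + 1887.204 = 4261.054 µg/L·h
F = (AUC_ev/D_ev)/(AUC_iv/D_iv) = (4261.054/200)/(3312.189/100) = 21.30527/33.12189 = 0.6432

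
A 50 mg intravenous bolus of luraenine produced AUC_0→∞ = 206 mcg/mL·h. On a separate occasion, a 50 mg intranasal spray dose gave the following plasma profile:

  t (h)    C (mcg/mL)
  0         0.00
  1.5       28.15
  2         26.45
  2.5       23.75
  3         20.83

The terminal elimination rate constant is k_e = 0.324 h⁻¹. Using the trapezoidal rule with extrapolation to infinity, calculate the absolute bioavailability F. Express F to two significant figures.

F = 0.60

Trapezoidal AUC_0→3 (intranasal spray):
  [0→1.5]: (0.00+28.15)/2 × 1.5 = 21.1125
  [1.5→2]: (28.15+26.45)/2 × 0.5 = 13.65
  [2→2.5]: (26.45+23.75)/2 × 0.5 = 12.55
  [2.5→3]: (23.75+20.83)/2 × 0.5 = 11.145
  Sum = 58.4575 mcg/mL·h
Tail: C_last/k_e = 20.83/0.324 = 64.290
AUC_0→∞ (intranasal spray) = 58.4575 + 64.290 = 122.7475 mcg/mL·h
F = (AUC_ev/D_ev)/(AUC_iv/D_iv) = (122.7475/50)/(206/50) = 2.45495/4.12 = 0.5959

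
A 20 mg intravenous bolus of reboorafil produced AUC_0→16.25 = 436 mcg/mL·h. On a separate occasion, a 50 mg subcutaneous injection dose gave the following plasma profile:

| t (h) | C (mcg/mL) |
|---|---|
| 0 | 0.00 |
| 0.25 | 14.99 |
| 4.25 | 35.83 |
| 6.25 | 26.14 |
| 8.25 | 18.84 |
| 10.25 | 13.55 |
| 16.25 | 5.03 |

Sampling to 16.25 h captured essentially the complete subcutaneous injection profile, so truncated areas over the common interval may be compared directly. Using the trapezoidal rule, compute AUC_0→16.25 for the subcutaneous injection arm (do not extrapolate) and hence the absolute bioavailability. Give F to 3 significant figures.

Trapezoidal AUC_0→16.25 (subcutaneous injection):
  [0→0.25]: (0.00+14.99)/2 × 0.25 = 1.87375
  [0.25→4.25]: (14.99+35.83)/2 × 4 = 101.64
  [4.25→6.25]: (35.83+26.14)/2 × 2 = 61.97
  [6.25→8.25]: (26.14+18.84)/2 × 2 = 44.98
  [8.25→10.25]: (18.84+13.55)/2 × 2 = 32.39
  [10.25→16.25]: (13.55+5.03)/2 × 6 = 55.74
  Sum = 298.59375 mcg/mL·h
F = (AUC_ev/D_ev)/(AUC_iv/D_iv) = (298.59375/50)/(436/20) = 5.971875/21.8 = 0.2739

F = 0.274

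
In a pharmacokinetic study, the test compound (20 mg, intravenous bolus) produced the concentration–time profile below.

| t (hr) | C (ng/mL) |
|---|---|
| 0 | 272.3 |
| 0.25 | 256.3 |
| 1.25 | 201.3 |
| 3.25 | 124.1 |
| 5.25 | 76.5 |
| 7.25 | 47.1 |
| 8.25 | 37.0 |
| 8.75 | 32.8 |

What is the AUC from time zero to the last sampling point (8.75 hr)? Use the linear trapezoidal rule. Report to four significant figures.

Trapezoidal AUC_0→8.75:
  [0→0.25]: (272.3+256.3)/2 × 0.25 = 66.075
  [0.25→1.25]: (256.3+201.3)/2 × 1 = 228.8
  [1.25→3.25]: (201.3+124.1)/2 × 2 = 325.4
  [3.25→5.25]: (124.1+76.5)/2 × 2 = 200.6
  [5.25→7.25]: (76.5+47.1)/2 × 2 = 123.6
  [7.25→8.25]: (47.1+37.0)/2 × 1 = 42.05
  [8.25→8.75]: (37.0+32.8)/2 × 0.5 = 17.45
  Sum = 1003.975 ng/mL·hr

AUC = 1004 ng/mL·hr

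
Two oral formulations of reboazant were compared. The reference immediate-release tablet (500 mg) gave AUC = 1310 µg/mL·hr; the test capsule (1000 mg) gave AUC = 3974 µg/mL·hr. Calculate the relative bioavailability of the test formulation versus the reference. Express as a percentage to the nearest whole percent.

F_rel = 152%

F_rel = (AUC_test/D_test) / (AUC_ref/D_ref)
      = (3974/1000) / (1310/500)
      = 3.974 / 2.62 = 1.5168 = 151.68%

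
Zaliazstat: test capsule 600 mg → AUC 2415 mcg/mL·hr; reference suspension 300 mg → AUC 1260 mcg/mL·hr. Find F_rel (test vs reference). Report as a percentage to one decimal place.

F_rel = (AUC_test/D_test) / (AUC_ref/D_ref)
      = (2415/600) / (1260/300)
      = 4.025 / 4.2 = 0.9583 = 95.83%

F_rel = 95.8%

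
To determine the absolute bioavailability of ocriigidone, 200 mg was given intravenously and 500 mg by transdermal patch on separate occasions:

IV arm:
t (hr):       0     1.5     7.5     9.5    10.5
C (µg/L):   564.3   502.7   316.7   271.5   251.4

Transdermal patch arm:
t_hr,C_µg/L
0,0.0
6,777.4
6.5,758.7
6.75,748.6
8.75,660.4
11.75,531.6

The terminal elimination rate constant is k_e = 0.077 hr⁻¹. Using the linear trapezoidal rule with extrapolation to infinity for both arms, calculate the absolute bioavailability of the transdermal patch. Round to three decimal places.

F = 0.706

Trapezoidal AUC_0→10.5 (IV):
  [0→1.5]: (564.3+502.7)/2 × 1.5 = 800.25
  [1.5→7.5]: (502.7+316.7)/2 × 6 = 2458.2
  [7.5→9.5]: (316.7+271.5)/2 × 2 = 588.2
  [9.5→10.5]: (271.5+251.4)/2 × 1 = 261.45
  Sum = 4108.1 µg/L·hr
IV tail: 251.4/0.077 = 3264.935; AUC_iv,0→∞ = 4108.1 + 3264.935 = 7373.035 µg/L·hr
Trapezoidal AUC_0→11.75 (transdermal patch):
  [0→6]: (0.0+777.4)/2 × 6 = 2332.2
  [6→6.5]: (777.4+758.7)/2 × 0.5 = 384.025
  [6.5→6.75]: (758.7+748.6)/2 × 0.25 = 188.4125
  [6.75→8.75]: (748.6+660.4)/2 × 2 = 1409.0
  [8.75→11.75]: (660.4+531.6)/2 × 3 = 1788.0
  Sum = 6101.6375 µg/L·hr
transdermal patch tail: 531.6/0.077 = 6903.896; AUC_ev,0→∞ = 6101.6375 + 6903.896 = 13005.5335 µg/L·hr
F = (AUC_ev/D_ev)/(AUC_iv/D_iv) = (13005.5335/500)/(7373.035/200) = 26.011067/36.865175 = 0.7056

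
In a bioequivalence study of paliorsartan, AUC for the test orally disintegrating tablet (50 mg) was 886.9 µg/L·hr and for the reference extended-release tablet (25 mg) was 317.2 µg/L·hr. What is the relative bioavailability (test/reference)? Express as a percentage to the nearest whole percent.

F_rel = 140%

F_rel = (AUC_test/D_test) / (AUC_ref/D_ref)
      = (886.9/50) / (317.2/25)
      = 17.738 / 12.688 = 1.3980 = 139.80%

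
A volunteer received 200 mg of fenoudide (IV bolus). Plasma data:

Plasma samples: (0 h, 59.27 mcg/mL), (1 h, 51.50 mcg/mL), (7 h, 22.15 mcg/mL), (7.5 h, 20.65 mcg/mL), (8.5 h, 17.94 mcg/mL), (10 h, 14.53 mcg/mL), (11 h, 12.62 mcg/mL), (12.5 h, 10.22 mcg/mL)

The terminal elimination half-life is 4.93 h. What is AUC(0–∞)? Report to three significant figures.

AUC = 434 mcg/mL·h

Trapezoidal AUC_0→12.5:
  [0→1]: (59.27+51.50)/2 × 1 = 55.385
  [1→7]: (51.50+22.15)/2 × 6 = 220.95
  [7→7.5]: (22.15+20.65)/2 × 0.5 = 10.7
  [7.5→8.5]: (20.65+17.94)/2 × 1 = 19.295
  [8.5→10]: (17.94+14.53)/2 × 1.5 = 24.3525
  [10→11]: (14.53+12.62)/2 × 1 = 13.575
  [11→12.5]: (12.62+10.22)/2 × 1.5 = 17.13
  Sum = 361.3875 mcg/mL·h
k_e = ln2 / t½ = 0.693147 / 4.93 = 0.1406 h^-1
Extrapolated tail: C_last / k_e = 10.22 / 0.1406 = 72.688
AUC_0→∞ = 361.3875 + 72.688 = 434.0755 mcg/mL·h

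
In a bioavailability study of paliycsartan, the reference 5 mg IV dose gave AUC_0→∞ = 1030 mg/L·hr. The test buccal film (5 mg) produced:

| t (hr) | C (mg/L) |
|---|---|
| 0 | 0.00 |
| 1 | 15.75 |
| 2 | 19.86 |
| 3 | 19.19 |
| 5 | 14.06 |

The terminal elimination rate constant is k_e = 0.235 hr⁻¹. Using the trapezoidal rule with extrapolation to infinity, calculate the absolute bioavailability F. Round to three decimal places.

F = 0.134

Trapezoidal AUC_0→5 (buccal film):
  [0→1]: (0.00+15.75)/2 × 1 = 7.875
  [1→2]: (15.75+19.86)/2 × 1 = 17.805
  [2→3]: (19.86+19.19)/2 × 1 = 19.525
  [3→5]: (19.19+14.06)/2 × 2 = 33.25
  Sum = 78.455 mg/L·hr
Tail: C_last/k_e = 14.06/0.235 = 59.830
AUC_0→∞ (buccal film) = 78.455 + 59.830 = 138.285 mg/L·hr
F = (AUC_ev/D_ev)/(AUC_iv/D_iv) = (138.285/5)/(1030/5) = 27.657/206 = 0.1343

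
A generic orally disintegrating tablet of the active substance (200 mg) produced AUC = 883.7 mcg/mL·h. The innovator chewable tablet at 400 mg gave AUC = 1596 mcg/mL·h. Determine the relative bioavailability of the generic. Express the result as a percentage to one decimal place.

F_rel = (AUC_test/D_test) / (AUC_ref/D_ref)
      = (883.7/200) / (1596/400)
      = 4.4185 / 3.99 = 1.1074 = 110.74%

F_rel = 110.7%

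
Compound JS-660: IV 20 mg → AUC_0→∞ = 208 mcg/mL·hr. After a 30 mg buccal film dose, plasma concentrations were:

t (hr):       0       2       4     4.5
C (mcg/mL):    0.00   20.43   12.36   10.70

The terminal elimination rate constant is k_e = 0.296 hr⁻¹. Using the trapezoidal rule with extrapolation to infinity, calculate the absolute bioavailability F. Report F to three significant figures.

Trapezoidal AUC_0→4.5 (buccal film):
  [0→2]: (0.00+20.43)/2 × 2 = 20.43
  [2→4]: (20.43+12.36)/2 × 2 = 32.79
  [4→4.5]: (12.36+10.70)/2 × 0.5 = 5.765
  Sum = 58.985 mcg/mL·hr
Tail: C_last/k_e = 10.70/0.296 = 36.149
AUC_0→∞ (buccal film) = 58.985 + 36.149 = 95.134 mcg/mL·hr
F = (AUC_ev/D_ev)/(AUC_iv/D_iv) = (95.134/30)/(208/20) = 3.17113/10.4 = 0.3049

F = 0.305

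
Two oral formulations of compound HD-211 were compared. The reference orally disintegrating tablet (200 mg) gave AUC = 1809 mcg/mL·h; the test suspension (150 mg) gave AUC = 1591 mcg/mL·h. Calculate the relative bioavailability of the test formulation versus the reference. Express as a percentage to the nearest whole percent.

F_rel = 117%

F_rel = (AUC_test/D_test) / (AUC_ref/D_ref)
      = (1591/150) / (1809/200)
      = 10.6067 / 9.045 = 1.1727 = 117.27%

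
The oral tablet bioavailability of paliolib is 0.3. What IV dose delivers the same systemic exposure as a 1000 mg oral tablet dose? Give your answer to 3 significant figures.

D_iv = 300 mg

Systemic exposure from an extravascular dose = F × D_ev, so the equivalent IV dose is F × D_ev.
D_iv = F × D_ev = 0.3 × 1000 = 300 mg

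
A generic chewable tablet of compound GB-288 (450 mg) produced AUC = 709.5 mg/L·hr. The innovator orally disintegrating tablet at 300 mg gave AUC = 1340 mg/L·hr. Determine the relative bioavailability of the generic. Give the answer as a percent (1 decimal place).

F_rel = 35.3%

F_rel = (AUC_test/D_test) / (AUC_ref/D_ref)
      = (709.5/450) / (1340/300)
      = 1.57667 / 4.46667 = 0.3530 = 35.30%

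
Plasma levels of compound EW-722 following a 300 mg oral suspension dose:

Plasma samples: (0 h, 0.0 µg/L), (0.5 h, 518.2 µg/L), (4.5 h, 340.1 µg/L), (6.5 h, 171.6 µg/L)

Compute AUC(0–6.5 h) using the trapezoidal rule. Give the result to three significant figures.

AUC = 2360 µg/L·h

Trapezoidal AUC_0→6.5:
  [0→0.5]: (0.0+518.2)/2 × 0.5 = 129.55
  [0.5→4.5]: (518.2+340.1)/2 × 4 = 1716.6
  [4.5→6.5]: (340.1+171.6)/2 × 2 = 511.7
  Sum = 2357.85 µg/L·h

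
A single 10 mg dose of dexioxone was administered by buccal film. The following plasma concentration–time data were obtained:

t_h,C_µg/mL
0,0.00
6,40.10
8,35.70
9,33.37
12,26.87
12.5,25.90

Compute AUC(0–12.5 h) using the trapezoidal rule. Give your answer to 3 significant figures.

AUC = 334 µg/mL·h

Trapezoidal AUC_0→12.5:
  [0→6]: (0.00+40.10)/2 × 6 = 120.3
  [6→8]: (40.10+35.70)/2 × 2 = 75.8
  [8→9]: (35.70+33.37)/2 × 1 = 34.535
  [9→12]: (33.37+26.87)/2 × 3 = 90.36
  [12→12.5]: (26.87+25.90)/2 × 0.5 = 13.1925
  Sum = 334.1875 µg/mL·h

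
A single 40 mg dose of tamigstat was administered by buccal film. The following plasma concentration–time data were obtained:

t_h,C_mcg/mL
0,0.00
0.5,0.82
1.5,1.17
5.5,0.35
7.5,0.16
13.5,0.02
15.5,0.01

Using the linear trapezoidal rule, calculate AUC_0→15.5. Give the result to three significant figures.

Trapezoidal AUC_0→15.5:
  [0→0.5]: (0.00+0.82)/2 × 0.5 = 0.205
  [0.5→1.5]: (0.82+1.17)/2 × 1 = 0.995
  [1.5→5.5]: (1.17+0.35)/2 × 4 = 3.04
  [5.5→7.5]: (0.35+0.16)/2 × 2 = 0.51
  [7.5→13.5]: (0.16+0.02)/2 × 6 = 0.54
  [13.5→15.5]: (0.02+0.01)/2 × 2 = 0.03
  Sum = 5.32 mcg/mL·h

AUC = 5.32 mcg/mL·h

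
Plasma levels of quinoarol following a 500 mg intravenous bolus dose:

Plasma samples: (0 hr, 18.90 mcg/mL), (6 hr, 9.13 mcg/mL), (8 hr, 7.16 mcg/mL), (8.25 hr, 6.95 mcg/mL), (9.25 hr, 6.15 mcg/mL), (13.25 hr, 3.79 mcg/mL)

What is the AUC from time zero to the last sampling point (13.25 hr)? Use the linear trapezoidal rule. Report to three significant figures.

AUC = 129 mcg/mL·hr

Trapezoidal AUC_0→13.25:
  [0→6]: (18.90+9.13)/2 × 6 = 84.09
  [6→8]: (9.13+7.16)/2 × 2 = 16.29
  [8→8.25]: (7.16+6.95)/2 × 0.25 = 1.76375
  [8.25→9.25]: (6.95+6.15)/2 × 1 = 6.55
  [9.25→13.25]: (6.15+3.79)/2 × 4 = 19.88
  Sum = 128.57375 mcg/mL·hr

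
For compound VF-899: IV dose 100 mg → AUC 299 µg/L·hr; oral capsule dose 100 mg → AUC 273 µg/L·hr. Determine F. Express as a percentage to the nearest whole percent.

F = 91%

F = (AUC_ev / D_ev) / (AUC_iv / D_iv)
  = (273/100) / (299/100)
  = 2.73 / 2.99 = 0.9130
  = 91.30%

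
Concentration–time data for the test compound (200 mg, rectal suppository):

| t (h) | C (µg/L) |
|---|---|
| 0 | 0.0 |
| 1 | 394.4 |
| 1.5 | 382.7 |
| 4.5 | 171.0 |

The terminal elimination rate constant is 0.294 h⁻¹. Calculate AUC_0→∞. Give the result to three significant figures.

AUC = 1800 µg/L·h

Trapezoidal AUC_0→4.5:
  [0→1]: (0.0+394.4)/2 × 1 = 197.2
  [1→1.5]: (394.4+382.7)/2 × 0.5 = 194.275
  [1.5→4.5]: (382.7+171.0)/2 × 3 = 830.55
  Sum = 1222.025 µg/L·h
Extrapolated tail: C_last / k_e = 171.0 / 0.294 = 581.633
AUC_0→∞ = 1222.025 + 581.633 = 1803.658 µg/L·h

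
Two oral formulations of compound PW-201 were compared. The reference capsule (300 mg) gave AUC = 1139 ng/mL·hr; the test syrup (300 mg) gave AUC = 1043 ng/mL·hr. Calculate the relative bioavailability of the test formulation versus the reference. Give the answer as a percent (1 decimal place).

F_rel = 91.6%

F_rel = (AUC_test/D_test) / (AUC_ref/D_ref)
      = (1043/300) / (1139/300)
      = 3.47667 / 3.79667 = 0.9157 = 91.57%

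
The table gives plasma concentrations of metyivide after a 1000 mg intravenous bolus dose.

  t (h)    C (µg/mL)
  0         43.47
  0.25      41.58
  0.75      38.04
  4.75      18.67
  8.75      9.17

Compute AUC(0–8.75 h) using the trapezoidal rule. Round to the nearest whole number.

Trapezoidal AUC_0→8.75:
  [0→0.25]: (43.47+41.58)/2 × 0.25 = 10.63125
  [0.25→0.75]: (41.58+38.04)/2 × 0.5 = 19.905
  [0.75→4.75]: (38.04+18.67)/2 × 4 = 113.42
  [4.75→8.75]: (18.67+9.17)/2 × 4 = 55.68
  Sum = 199.63625 µg/mL·h

AUC = 200 µg/mL·h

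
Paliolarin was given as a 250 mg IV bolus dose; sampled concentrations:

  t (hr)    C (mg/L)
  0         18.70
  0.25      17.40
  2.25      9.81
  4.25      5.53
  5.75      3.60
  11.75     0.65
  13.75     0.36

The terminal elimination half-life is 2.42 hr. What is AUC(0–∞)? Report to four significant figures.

Trapezoidal AUC_0→13.75:
  [0→0.25]: (18.70+17.40)/2 × 0.25 = 4.5125
  [0.25→2.25]: (17.40+9.81)/2 × 2 = 27.21
  [2.25→4.25]: (9.81+5.53)/2 × 2 = 15.34
  [4.25→5.75]: (5.53+3.60)/2 × 1.5 = 6.8475
  [5.75→11.75]: (3.60+0.65)/2 × 6 = 12.75
  [11.75→13.75]: (0.65+0.36)/2 × 2 = 1.01
  Sum = 67.67 mg/L·hr
k_e = ln2 / t½ = 0.693147 / 2.42 = 0.2864 hr^-1
Extrapolated tail: C_last / k_e = 0.36 / 0.2864 = 1.257
AUC_0→∞ = 67.67 + 1.257 = 68.927 mg/L·hr

AUC = 68.93 mg/L·hr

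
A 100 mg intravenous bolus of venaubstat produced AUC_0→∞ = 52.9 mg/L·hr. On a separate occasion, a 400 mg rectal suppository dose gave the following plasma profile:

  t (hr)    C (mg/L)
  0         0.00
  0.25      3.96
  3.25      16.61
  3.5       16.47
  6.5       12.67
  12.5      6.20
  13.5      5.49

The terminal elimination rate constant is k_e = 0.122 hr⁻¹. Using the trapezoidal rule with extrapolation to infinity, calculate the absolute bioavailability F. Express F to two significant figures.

Trapezoidal AUC_0→13.5 (rectal suppository):
  [0→0.25]: (0.00+3.96)/2 × 0.25 = 0.495
  [0.25→3.25]: (3.96+16.61)/2 × 3 = 30.855
  [3.25→3.5]: (16.61+16.47)/2 × 0.25 = 4.135
  [3.5→6.5]: (16.47+12.67)/2 × 3 = 43.71
  [6.5→12.5]: (12.67+6.20)/2 × 6 = 56.61
  [12.5→13.5]: (6.20+5.49)/2 × 1 = 5.845
  Sum = 141.65 mg/L·hr
Tail: C_last/k_e = 5.49/0.122 = 45.000
AUC_0→∞ (rectal suppository) = 141.65 + 45.000 = 186.65 mg/L·hr
F = (AUC_ev/D_ev)/(AUC_iv/D_iv) = (186.65/400)/(52.9/100) = 0.466625/0.529 = 0.8821

F = 0.88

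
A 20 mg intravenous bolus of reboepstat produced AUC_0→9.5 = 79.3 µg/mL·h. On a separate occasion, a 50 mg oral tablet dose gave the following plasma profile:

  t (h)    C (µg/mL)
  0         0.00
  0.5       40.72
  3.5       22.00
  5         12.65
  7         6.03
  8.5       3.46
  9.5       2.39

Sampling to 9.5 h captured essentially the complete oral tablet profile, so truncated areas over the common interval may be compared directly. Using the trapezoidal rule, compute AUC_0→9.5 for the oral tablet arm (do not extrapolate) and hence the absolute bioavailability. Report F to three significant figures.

Trapezoidal AUC_0→9.5 (oral tablet):
  [0→0.5]: (0.00+40.72)/2 × 0.5 = 10.18
  [0.5→3.5]: (40.72+22.00)/2 × 3 = 94.08
  [3.5→5]: (22.00+12.65)/2 × 1.5 = 25.9875
  [5→7]: (12.65+6.03)/2 × 2 = 18.68
  [7→8.5]: (6.03+3.46)/2 × 1.5 = 7.1175
  [8.5→9.5]: (3.46+2.39)/2 × 1 = 2.925
  Sum = 158.97 µg/mL·h
F = (AUC_ev/D_ev)/(AUC_iv/D_iv) = (158.97/50)/(79.3/20) = 3.1794/3.965 = 0.8019

F = 0.802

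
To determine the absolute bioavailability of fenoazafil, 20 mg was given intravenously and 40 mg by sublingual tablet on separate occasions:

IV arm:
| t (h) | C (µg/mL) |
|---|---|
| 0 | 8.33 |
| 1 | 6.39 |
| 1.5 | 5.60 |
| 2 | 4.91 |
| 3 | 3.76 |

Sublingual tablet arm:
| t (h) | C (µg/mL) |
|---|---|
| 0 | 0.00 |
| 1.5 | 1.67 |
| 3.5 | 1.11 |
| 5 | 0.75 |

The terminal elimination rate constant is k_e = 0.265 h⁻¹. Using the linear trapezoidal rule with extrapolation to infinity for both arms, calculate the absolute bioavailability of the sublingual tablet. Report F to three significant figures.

Trapezoidal AUC_0→3 (IV):
  [0→1]: (8.33+6.39)/2 × 1 = 7.36
  [1→1.5]: (6.39+5.60)/2 × 0.5 = 2.9975
  [1.5→2]: (5.60+4.91)/2 × 0.5 = 2.6275
  [2→3]: (4.91+3.76)/2 × 1 = 4.335
  Sum = 17.32 µg/mL·h
IV tail: 3.76/0.265 = 14.189; AUC_iv,0→∞ = 17.32 + 14.189 = 31.509 µg/mL·h
Trapezoidal AUC_0→5 (sublingual tablet):
  [0→1.5]: (0.00+1.67)/2 × 1.5 = 1.2525
  [1.5→3.5]: (1.67+1.11)/2 × 2 = 2.78
  [3.5→5]: (1.11+0.75)/2 × 1.5 = 1.395
  Sum = 5.4275 µg/mL·h
sublingual tablet tail: 0.75/0.265 = 2.830; AUC_ev,0→∞ = 5.4275 + 2.830 = 8.2575 µg/mL·h
F = (AUC_ev/D_ev)/(AUC_iv/D_iv) = (8.2575/40)/(31.509/20) = 0.2064375/1.57545 = 0.1310

F = 0.131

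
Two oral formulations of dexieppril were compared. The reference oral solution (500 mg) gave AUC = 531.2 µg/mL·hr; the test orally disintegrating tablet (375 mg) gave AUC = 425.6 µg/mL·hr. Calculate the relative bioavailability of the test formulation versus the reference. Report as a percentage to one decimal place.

F_rel = (AUC_test/D_test) / (AUC_ref/D_ref)
      = (425.6/375) / (531.2/500)
      = 1.13493 / 1.0624 = 1.0683 = 106.83%

F_rel = 106.8%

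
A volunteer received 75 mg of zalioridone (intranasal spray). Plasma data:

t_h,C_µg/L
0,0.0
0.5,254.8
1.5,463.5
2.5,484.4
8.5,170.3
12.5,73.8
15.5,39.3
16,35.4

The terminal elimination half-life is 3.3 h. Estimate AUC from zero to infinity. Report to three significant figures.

AUC = 3710 µg/L·h

Trapezoidal AUC_0→16:
  [0→0.5]: (0.0+254.8)/2 × 0.5 = 63.7
  [0.5→1.5]: (254.8+463.5)/2 × 1 = 359.15
  [1.5→2.5]: (463.5+484.4)/2 × 1 = 473.95
  [2.5→8.5]: (484.4+170.3)/2 × 6 = 1964.1
  [8.5→12.5]: (170.3+73.8)/2 × 4 = 488.2
  [12.5→15.5]: (73.8+39.3)/2 × 3 = 169.65
  [15.5→16]: (39.3+35.4)/2 × 0.5 = 18.675
  Sum = 3537.425 µg/L·h
k_e = ln2 / t½ = 0.693147 / 3.3 = 0.2100 h^-1
Extrapolated tail: C_last / k_e = 35.4 / 0.21 = 168.571
AUC_0→∞ = 3537.425 + 168.571 = 3705.996 µg/L·h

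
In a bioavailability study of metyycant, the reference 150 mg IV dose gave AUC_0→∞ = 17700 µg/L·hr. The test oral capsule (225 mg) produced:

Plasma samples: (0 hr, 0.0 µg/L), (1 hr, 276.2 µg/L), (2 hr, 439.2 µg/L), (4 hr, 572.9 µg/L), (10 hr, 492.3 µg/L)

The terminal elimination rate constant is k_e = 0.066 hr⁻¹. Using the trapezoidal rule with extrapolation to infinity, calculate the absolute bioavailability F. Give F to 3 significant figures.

F = 0.458

Trapezoidal AUC_0→10 (oral capsule):
  [0→1]: (0.0+276.2)/2 × 1 = 138.1
  [1→2]: (276.2+439.2)/2 × 1 = 357.7
  [2→4]: (439.2+572.9)/2 × 2 = 1012.1
  [4→10]: (572.9+492.3)/2 × 6 = 3195.6
  Sum = 4703.5 µg/L·hr
Tail: C_last/k_e = 492.3/0.066 = 7459.091
AUC_0→∞ (oral capsule) = 4703.5 + 7459.091 = 12162.591 µg/L·hr
F = (AUC_ev/D_ev)/(AUC_iv/D_iv) = (12162.591/225)/(17700/150) = 54.05596/118 = 0.4581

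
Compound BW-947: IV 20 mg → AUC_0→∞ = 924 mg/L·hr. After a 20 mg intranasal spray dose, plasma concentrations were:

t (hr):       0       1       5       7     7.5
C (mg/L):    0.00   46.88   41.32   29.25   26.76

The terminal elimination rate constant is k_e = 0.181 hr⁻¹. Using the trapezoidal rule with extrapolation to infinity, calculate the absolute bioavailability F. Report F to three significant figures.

Trapezoidal AUC_0→7.5 (intranasal spray):
  [0→1]: (0.00+46.88)/2 × 1 = 23.44
  [1→5]: (46.88+41.32)/2 × 4 = 176.4
  [5→7]: (41.32+29.25)/2 × 2 = 70.57
  [7→7.5]: (29.25+26.76)/2 × 0.5 = 14.0025
  Sum = 284.4125 mg/L·hr
Tail: C_last/k_e = 26.76/0.181 = 147.845
AUC_0→∞ (intranasal spray) = 284.4125 + 147.845 = 432.2575 mg/L·hr
F = (AUC_ev/D_ev)/(AUC_iv/D_iv) = (432.2575/20)/(924/20) = 21.612875/46.2 = 0.4678

F = 0.468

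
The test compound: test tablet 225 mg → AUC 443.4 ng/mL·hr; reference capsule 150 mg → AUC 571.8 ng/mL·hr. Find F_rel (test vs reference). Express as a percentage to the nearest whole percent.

F_rel = 52%

F_rel = (AUC_test/D_test) / (AUC_ref/D_ref)
      = (443.4/225) / (571.8/150)
      = 1.97067 / 3.812 = 0.5170 = 51.70%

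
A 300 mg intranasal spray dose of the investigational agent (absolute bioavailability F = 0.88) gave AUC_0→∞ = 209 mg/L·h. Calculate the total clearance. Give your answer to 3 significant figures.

CL = F × Dose / AUC_0→∞
   = 0.88 × 300 / 209 = 1.26316 L/h

CL = 1.26 L/h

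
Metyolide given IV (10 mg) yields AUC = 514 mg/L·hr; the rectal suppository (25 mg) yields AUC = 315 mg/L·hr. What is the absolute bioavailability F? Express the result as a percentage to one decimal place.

F = 24.5%

F = (AUC_ev / D_ev) / (AUC_iv / D_iv)
  = (315/25) / (514/10)
  = 12.6 / 51.4 = 0.2451
  = 24.51%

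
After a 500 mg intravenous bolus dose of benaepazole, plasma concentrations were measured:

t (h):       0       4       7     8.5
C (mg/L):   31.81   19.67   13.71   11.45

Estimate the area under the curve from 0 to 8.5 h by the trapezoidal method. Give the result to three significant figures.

AUC = 172 mg/L·h

Trapezoidal AUC_0→8.5:
  [0→4]: (31.81+19.67)/2 × 4 = 102.96
  [4→7]: (19.67+13.71)/2 × 3 = 50.07
  [7→8.5]: (13.71+11.45)/2 × 1.5 = 18.87
  Sum = 171.9 mg/L·h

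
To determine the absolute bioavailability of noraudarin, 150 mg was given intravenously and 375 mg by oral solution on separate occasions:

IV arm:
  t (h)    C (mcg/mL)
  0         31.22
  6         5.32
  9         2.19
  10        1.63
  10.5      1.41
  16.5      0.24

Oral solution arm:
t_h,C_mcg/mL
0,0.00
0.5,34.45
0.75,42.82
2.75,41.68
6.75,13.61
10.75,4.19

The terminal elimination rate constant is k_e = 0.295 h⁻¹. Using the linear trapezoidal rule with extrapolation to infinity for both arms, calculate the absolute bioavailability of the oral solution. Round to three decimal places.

Trapezoidal AUC_0→16.5 (IV):
  [0→6]: (31.22+5.32)/2 × 6 = 109.62
  [6→9]: (5.32+2.19)/2 × 3 = 11.265
  [9→10]: (2.19+1.63)/2 × 1 = 1.91
  [10→10.5]: (1.63+1.41)/2 × 0.5 = 0.76
  [10.5→16.5]: (1.41+0.24)/2 × 6 = 4.95
  Sum = 128.505 mcg/mL·h
IV tail: 0.24/0.295 = 0.814; AUC_iv,0→∞ = 128.505 + 0.814 = 129.319 mcg/mL·h
Trapezoidal AUC_0→10.75 (oral solution):
  [0→0.5]: (0.00+34.45)/2 × 0.5 = 8.6125
  [0.5→0.75]: (34.45+42.82)/2 × 0.25 = 9.65875
  [0.75→2.75]: (42.82+41.68)/2 × 2 = 84.5
  [2.75→6.75]: (41.68+13.61)/2 × 4 = 110.58
  [6.75→10.75]: (13.61+4.19)/2 × 4 = 35.6
  Sum = 248.95125 mcg/mL·h
oral solution tail: 4.19/0.295 = 14.203; AUC_ev,0→∞ = 248.95125 + 14.203 = 263.15425 mcg/mL·h
F = (AUC_ev/D_ev)/(AUC_iv/D_iv) = (263.15425/375)/(129.319/150) = 0.701745/0.862127 = 0.8140

F = 0.814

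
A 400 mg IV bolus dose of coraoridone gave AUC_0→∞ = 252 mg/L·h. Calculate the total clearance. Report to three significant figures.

CL = 1.59 L/h

CL = Dose_iv / AUC_0→∞
   = 400 / 252 = 1.5873 L/h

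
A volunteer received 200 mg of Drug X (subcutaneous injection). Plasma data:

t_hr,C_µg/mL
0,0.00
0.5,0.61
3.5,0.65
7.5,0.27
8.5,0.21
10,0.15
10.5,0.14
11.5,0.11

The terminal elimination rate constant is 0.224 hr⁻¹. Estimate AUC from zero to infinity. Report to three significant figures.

AUC = 5.08 µg/mL·hr

Trapezoidal AUC_0→11.5:
  [0→0.5]: (0.00+0.61)/2 × 0.5 = 0.1525
  [0.5→3.5]: (0.61+0.65)/2 × 3 = 1.89
  [3.5→7.5]: (0.65+0.27)/2 × 4 = 1.84
  [7.5→8.5]: (0.27+0.21)/2 × 1 = 0.24
  [8.5→10]: (0.21+0.15)/2 × 1.5 = 0.27
  [10→10.5]: (0.15+0.14)/2 × 0.5 = 0.0725
  [10.5→11.5]: (0.14+0.11)/2 × 1 = 0.125
  Sum = 4.59 µg/mL·hr
Extrapolated tail: C_last / k_e = 0.11 / 0.224 = 0.491
AUC_0→∞ = 4.59 + 0.491 = 5.081 µg/mL·hr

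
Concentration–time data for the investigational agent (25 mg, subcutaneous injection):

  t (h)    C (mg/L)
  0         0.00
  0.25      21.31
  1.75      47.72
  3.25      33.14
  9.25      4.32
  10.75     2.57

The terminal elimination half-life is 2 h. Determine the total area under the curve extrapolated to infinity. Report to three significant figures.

Trapezoidal AUC_0→10.75:
  [0→0.25]: (0.00+21.31)/2 × 0.25 = 2.66375
  [0.25→1.75]: (21.31+47.72)/2 × 1.5 = 51.7725
  [1.75→3.25]: (47.72+33.14)/2 × 1.5 = 60.645
  [3.25→9.25]: (33.14+4.32)/2 × 6 = 112.38
  [9.25→10.75]: (4.32+2.57)/2 × 1.5 = 5.1675
  Sum = 232.62875 mg/L·h
k_e = ln2 / t½ = 0.693147 / 2 = 0.3466 h^-1
Extrapolated tail: C_last / k_e = 2.57 / 0.3466 = 7.415
AUC_0→∞ = 232.62875 + 7.415 = 240.04375 mg/L·h

AUC = 240 mg/L·h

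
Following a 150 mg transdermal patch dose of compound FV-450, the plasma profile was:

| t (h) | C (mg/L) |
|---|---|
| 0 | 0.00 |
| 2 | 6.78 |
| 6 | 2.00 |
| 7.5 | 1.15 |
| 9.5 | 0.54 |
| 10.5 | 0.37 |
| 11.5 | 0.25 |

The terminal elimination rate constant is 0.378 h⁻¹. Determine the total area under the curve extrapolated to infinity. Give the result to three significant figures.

AUC = 29.8 mg/L·h

Trapezoidal AUC_0→11.5:
  [0→2]: (0.00+6.78)/2 × 2 = 6.78
  [2→6]: (6.78+2.00)/2 × 4 = 17.56
  [6→7.5]: (2.00+1.15)/2 × 1.5 = 2.3625
  [7.5→9.5]: (1.15+0.54)/2 × 2 = 1.69
  [9.5→10.5]: (0.54+0.37)/2 × 1 = 0.455
  [10.5→11.5]: (0.37+0.25)/2 × 1 = 0.31
  Sum = 29.1575 mg/L·h
Extrapolated tail: C_last / k_e = 0.25 / 0.378 = 0.661
AUC_0→∞ = 29.1575 + 0.661 = 29.8185 mg/L·h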